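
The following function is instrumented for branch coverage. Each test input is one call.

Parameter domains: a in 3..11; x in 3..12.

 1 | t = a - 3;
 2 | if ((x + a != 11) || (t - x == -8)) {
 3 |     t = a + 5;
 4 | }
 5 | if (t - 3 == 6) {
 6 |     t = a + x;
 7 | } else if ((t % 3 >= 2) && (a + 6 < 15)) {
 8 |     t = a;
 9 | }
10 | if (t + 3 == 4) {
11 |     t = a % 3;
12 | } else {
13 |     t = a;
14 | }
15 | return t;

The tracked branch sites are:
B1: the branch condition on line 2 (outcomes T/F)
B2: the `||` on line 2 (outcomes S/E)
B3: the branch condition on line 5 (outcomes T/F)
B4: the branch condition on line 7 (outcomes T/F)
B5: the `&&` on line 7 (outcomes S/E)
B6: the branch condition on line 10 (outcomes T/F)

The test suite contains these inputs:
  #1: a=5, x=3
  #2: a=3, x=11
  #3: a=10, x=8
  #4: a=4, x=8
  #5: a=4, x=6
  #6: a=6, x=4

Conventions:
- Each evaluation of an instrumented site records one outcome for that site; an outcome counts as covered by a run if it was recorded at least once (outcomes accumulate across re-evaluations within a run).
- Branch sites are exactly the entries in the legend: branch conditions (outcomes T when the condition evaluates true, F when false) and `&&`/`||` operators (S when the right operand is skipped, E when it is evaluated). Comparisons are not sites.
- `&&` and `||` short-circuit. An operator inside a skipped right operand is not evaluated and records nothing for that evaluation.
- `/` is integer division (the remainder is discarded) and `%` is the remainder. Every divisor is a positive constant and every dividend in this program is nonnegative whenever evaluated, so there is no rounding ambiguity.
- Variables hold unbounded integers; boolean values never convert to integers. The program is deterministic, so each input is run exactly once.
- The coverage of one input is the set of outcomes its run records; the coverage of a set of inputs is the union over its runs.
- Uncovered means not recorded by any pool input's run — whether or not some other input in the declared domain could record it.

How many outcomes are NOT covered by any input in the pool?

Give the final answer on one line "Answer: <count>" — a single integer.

run #1 (a=5, x=3) runs B2->S, B1->T, B3->F, B5->S, B4->F, B6->F; records B1=T, B2=S, B3=F, B4=F, B5=S, B6=F
run #2 (a=3, x=11) runs B2->S, B1->T, B3->F, B5->E, B4->T, B6->F; records B1=T, B2=S, B3=F, B4=T, B5=E, B6=F
run #3 (a=10, x=8) runs B2->S, B1->T, B3->F, B5->S, B4->F, B6->F; records B1=T, B2=S, B3=F, B4=F, B5=S, B6=F
run #4 (a=4, x=8) runs B2->S, B1->T, B3->T, B6->F; records B1=T, B2=S, B3=T, B6=F
run #5 (a=4, x=6) runs B2->S, B1->T, B3->T, B6->F; records B1=T, B2=S, B3=T, B6=F
run #6 (a=6, x=4) runs B2->S, B1->T, B3->F, B5->E, B4->T, B6->F; records B1=T, B2=S, B3=F, B4=T, B5=E, B6=F
union over the pool: B1=T, B2=S, B3=T, B3=F, B4=T, B4=F, B5=S, B5=E, B6=F
uncovered (3 of 12): B1=F, B2=E, B6=T

Answer: 3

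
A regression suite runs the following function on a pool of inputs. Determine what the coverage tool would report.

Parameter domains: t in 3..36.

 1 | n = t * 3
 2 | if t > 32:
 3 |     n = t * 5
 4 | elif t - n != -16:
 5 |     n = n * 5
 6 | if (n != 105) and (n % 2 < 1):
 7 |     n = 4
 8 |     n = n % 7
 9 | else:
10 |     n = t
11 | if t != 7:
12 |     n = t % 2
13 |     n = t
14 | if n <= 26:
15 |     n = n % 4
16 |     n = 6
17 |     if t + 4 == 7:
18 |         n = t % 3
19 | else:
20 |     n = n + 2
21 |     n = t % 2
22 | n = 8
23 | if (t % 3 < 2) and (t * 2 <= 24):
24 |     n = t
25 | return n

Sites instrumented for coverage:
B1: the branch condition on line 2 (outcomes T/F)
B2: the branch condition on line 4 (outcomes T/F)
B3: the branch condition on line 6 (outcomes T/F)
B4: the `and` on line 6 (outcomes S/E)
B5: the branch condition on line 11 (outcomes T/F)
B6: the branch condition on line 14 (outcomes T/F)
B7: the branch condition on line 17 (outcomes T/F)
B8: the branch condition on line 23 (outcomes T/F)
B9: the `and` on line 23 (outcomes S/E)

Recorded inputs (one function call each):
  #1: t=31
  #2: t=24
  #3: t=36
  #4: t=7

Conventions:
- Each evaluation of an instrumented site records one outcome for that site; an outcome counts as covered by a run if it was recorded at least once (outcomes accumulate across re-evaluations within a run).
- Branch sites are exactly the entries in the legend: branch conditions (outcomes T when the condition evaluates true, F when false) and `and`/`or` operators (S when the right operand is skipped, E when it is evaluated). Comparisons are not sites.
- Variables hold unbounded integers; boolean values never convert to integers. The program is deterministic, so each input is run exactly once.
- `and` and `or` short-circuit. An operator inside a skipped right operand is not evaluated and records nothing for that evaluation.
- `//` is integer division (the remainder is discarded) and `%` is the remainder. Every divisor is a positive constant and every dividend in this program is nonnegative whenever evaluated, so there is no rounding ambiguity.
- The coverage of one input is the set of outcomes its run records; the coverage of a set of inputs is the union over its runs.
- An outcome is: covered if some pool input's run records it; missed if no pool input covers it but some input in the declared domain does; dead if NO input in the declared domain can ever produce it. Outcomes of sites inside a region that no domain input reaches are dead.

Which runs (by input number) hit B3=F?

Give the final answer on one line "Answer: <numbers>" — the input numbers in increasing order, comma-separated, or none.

input #1 (t=31): covers B3=F
input #2 (t=24): misses B3=F
input #3 (t=36): misses B3=F
input #4 (t=7): covers B3=F

Answer: 1, 4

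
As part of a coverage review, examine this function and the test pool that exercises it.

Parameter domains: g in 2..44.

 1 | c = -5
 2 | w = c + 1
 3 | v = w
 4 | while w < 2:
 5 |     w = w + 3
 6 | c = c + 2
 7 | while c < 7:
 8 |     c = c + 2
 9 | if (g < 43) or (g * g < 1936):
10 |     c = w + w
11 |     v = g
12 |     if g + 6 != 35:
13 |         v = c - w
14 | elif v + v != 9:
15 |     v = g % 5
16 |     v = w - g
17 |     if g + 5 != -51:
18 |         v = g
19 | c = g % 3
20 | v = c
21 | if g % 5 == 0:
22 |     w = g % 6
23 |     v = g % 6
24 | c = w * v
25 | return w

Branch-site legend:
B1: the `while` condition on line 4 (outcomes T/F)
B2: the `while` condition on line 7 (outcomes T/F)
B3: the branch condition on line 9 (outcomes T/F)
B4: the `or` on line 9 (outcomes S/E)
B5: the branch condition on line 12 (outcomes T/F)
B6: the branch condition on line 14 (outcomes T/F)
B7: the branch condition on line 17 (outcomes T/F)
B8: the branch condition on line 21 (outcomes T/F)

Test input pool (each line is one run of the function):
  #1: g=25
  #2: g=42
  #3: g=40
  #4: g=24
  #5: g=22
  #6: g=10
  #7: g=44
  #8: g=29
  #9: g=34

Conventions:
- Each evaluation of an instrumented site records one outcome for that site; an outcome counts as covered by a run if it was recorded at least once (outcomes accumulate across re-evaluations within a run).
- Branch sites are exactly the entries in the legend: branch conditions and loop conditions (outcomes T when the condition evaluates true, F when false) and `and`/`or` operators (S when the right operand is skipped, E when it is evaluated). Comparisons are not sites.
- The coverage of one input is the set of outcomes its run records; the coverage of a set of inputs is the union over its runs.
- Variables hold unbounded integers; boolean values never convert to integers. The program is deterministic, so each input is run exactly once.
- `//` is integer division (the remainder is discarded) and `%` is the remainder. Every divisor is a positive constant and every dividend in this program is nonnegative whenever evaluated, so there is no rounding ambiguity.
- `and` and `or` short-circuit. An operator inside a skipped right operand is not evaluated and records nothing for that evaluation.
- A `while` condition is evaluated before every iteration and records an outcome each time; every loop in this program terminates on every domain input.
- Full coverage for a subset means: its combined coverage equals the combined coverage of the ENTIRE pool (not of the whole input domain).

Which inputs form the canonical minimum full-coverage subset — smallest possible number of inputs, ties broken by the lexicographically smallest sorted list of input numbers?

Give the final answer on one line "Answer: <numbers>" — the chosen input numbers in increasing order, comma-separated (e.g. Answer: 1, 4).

test 1 (g=25) fires B1->T, B1->T, B1->F, B2->T, B2->T, B2->T, B2->T, B2->T, B2->F, B4->S, B3->T, B5->T, B8->T; hits B1=T, B1=F, B2=T, B2=F, B3=T, B4=S, B5=T, B8=T
test 2 (g=42) fires B1->T, B1->T, B1->F, B2->T, B2->T, B2->T, B2->T, B2->T, B2->F, B4->S, B3->T, B5->T, B8->F; hits B1=T, B1=F, B2=T, B2=F, B3=T, B4=S, B5=T, B8=F
test 3 (g=40) fires B1->T, B1->T, B1->F, B2->T, B2->T, B2->T, B2->T, B2->T, B2->F, B4->S, B3->T, B5->T, B8->T; hits B1=T, B1=F, B2=T, B2=F, B3=T, B4=S, B5=T, B8=T
test 4 (g=24) fires B1->T, B1->T, B1->F, B2->T, B2->T, B2->T, B2->T, B2->T, B2->F, B4->S, B3->T, B5->T, B8->F; hits B1=T, B1=F, B2=T, B2=F, B3=T, B4=S, B5=T, B8=F
test 5 (g=22) fires B1->T, B1->T, B1->F, B2->T, B2->T, B2->T, B2->T, B2->T, B2->F, B4->S, B3->T, B5->T, B8->F; hits B1=T, B1=F, B2=T, B2=F, B3=T, B4=S, B5=T, B8=F
test 6 (g=10) fires B1->T, B1->T, B1->F, B2->T, B2->T, B2->T, B2->T, B2->T, B2->F, B4->S, B3->T, B5->T, B8->T; hits B1=T, B1=F, B2=T, B2=F, B3=T, B4=S, B5=T, B8=T
test 7 (g=44) fires B1->T, B1->T, B1->F, B2->T, B2->T, B2->T, B2->T, B2->T, B2->F, B4->E, B3->F, B6->T, B7->T, B8->F; hits B1=T, B1=F, B2=T, B2=F, B3=F, B4=E, B6=T, B7=T, B8=F
test 8 (g=29) fires B1->T, B1->T, B1->F, B2->T, B2->T, B2->T, B2->T, B2->T, B2->F, B4->S, B3->T, B5->F, B8->F; hits B1=T, B1=F, B2=T, B2=F, B3=T, B4=S, B5=F, B8=F
test 9 (g=34) fires B1->T, B1->T, B1->F, B2->T, B2->T, B2->T, B2->T, B2->T, B2->F, B4->S, B3->T, B5->T, B8->F; hits B1=T, B1=F, B2=T, B2=F, B3=T, B4=S, B5=T, B8=F
union over all inputs: B1=T, B1=F, B2=T, B2=F, B3=T, B3=F, B4=S, B4=E, B5=T, B5=F, B6=T, B7=T, B8=T, B8=F (14 outcomes)
no size-1 subset reaches all 14 outcomes (best union: 9/14)
no size-2 subset reaches all 14 outcomes (best union: 13/14)
inputs {1, 7, 8} (size 3) cover everything; no size-3 subset with a lexicographically smaller index list covers all 14

Answer: 1, 7, 8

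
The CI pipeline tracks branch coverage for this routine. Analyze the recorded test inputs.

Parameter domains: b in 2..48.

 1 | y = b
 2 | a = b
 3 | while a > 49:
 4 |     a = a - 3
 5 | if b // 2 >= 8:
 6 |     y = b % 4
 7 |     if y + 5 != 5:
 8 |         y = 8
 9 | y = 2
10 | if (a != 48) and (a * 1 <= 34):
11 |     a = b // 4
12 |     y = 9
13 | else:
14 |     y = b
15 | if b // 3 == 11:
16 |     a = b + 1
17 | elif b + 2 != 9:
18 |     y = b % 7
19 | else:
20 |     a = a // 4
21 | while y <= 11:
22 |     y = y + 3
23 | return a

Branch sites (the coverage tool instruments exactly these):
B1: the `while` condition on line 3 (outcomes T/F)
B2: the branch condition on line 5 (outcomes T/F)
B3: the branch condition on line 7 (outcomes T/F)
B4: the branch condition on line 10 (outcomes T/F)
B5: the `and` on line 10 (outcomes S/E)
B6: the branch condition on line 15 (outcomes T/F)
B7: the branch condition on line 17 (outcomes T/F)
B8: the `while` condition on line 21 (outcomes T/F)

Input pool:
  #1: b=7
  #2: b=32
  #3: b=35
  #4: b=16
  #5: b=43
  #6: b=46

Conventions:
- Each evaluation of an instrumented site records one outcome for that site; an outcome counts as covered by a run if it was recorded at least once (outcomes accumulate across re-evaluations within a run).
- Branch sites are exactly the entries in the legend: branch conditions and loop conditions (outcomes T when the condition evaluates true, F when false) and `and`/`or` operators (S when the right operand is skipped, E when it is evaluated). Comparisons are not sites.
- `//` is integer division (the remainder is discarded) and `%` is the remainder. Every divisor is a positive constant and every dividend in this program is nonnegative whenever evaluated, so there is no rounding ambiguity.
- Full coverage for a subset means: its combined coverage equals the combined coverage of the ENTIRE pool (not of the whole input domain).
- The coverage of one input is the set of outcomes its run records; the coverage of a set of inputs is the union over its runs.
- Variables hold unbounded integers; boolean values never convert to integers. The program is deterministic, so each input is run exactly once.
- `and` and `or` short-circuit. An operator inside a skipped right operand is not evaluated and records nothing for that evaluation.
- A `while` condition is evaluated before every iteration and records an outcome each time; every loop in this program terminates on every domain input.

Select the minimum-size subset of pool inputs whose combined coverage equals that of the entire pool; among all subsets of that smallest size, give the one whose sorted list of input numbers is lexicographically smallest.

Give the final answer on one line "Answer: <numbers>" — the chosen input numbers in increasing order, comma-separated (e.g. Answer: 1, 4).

#1 (b=7) -> covered: B1=F, B2=F, B4=T, B5=E, B6=F, B7=F, B8=T, B8=F
#2 (b=32) -> covered: B1=F, B2=T, B3=F, B4=T, B5=E, B6=F, B7=T, B8=T, B8=F
#3 (b=35) -> covered: B1=F, B2=T, B3=T, B4=F, B5=E, B6=T, B8=F
#4 (b=16) -> covered: B1=F, B2=T, B3=F, B4=T, B5=E, B6=F, B7=T, B8=T, B8=F
#5 (b=43) -> covered: B1=F, B2=T, B3=T, B4=F, B5=E, B6=F, B7=T, B8=T, B8=F
#6 (b=46) -> covered: B1=F, B2=T, B3=T, B4=F, B5=E, B6=F, B7=T, B8=T, B8=F
union over all inputs: B1=F, B2=T, B2=F, B3=T, B3=F, B4=T, B4=F, B5=E, B6=T, B6=F, B7=T, B7=F, B8=T, B8=F (14 outcomes)
size 1 is not enough: best union over all size-1 subsets is 9/14
size 2 is not enough: best union over all size-2 subsets is 12/14
at size 3, {1, 2, 3} reaches all 14 outcomes; every lexicographically earlier size-3 subset fails

Answer: 1, 2, 3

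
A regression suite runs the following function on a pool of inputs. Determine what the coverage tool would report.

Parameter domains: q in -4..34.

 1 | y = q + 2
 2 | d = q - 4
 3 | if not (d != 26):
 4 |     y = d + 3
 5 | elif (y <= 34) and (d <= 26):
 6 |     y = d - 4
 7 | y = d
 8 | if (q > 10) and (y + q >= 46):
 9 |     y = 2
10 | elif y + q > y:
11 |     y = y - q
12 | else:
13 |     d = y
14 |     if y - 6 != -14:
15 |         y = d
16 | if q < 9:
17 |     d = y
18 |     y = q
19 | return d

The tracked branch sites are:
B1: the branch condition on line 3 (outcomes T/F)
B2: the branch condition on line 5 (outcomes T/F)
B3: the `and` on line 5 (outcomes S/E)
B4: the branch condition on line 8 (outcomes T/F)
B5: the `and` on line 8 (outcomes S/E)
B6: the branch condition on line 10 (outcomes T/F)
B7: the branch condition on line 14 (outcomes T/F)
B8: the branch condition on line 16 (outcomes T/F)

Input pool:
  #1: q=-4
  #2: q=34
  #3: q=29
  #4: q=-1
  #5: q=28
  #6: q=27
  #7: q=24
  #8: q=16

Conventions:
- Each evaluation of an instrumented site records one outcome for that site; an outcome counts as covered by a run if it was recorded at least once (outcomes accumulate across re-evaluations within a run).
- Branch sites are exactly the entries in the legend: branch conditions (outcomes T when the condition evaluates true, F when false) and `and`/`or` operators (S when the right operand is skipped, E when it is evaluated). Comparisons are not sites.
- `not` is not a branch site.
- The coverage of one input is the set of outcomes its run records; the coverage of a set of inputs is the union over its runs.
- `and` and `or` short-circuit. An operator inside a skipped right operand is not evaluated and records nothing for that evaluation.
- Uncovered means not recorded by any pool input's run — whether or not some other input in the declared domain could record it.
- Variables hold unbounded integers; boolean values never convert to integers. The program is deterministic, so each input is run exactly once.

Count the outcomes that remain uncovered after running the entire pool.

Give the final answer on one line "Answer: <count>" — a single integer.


#1 (q=-4) -> B1->F, B3->E, B2->T, B5->S, B4->F, B6->F, B7->F, B8->T; covered: B1=F, B2=T, B3=E, B4=F, B5=S, B6=F, B7=F, B8=T
#2 (q=34) -> B1->F, B3->S, B2->F, B5->E, B4->T, B8->F; covered: B1=F, B2=F, B3=S, B4=T, B5=E, B8=F
#3 (q=29) -> B1->F, B3->E, B2->T, B5->E, B4->T, B8->F; covered: B1=F, B2=T, B3=E, B4=T, B5=E, B8=F
#4 (q=-1) -> B1->F, B3->E, B2->T, B5->S, B4->F, B6->F, B7->T, B8->T; covered: B1=F, B2=T, B3=E, B4=F, B5=S, B6=F, B7=T, B8=T
#5 (q=28) -> B1->F, B3->E, B2->T, B5->E, B4->T, B8->F; covered: B1=F, B2=T, B3=E, B4=T, B5=E, B8=F
#6 (q=27) -> B1->F, B3->E, B2->T, B5->E, B4->T, B8->F; covered: B1=F, B2=T, B3=E, B4=T, B5=E, B8=F
#7 (q=24) -> B1->F, B3->E, B2->T, B5->E, B4->F, B6->T, B8->F; covered: B1=F, B2=T, B3=E, B4=F, B5=E, B6=T, B8=F
#8 (q=16) -> B1->F, B3->E, B2->T, B5->E, B4->F, B6->T, B8->F; covered: B1=F, B2=T, B3=E, B4=F, B5=E, B6=T, B8=F
union over the pool: B1=F, B2=T, B2=F, B3=S, B3=E, B4=T, B4=F, B5=S, B5=E, B6=T, B6=F, B7=T, B7=F, B8=T, B8=F
uncovered (1 of 16): B1=T
Answer: 1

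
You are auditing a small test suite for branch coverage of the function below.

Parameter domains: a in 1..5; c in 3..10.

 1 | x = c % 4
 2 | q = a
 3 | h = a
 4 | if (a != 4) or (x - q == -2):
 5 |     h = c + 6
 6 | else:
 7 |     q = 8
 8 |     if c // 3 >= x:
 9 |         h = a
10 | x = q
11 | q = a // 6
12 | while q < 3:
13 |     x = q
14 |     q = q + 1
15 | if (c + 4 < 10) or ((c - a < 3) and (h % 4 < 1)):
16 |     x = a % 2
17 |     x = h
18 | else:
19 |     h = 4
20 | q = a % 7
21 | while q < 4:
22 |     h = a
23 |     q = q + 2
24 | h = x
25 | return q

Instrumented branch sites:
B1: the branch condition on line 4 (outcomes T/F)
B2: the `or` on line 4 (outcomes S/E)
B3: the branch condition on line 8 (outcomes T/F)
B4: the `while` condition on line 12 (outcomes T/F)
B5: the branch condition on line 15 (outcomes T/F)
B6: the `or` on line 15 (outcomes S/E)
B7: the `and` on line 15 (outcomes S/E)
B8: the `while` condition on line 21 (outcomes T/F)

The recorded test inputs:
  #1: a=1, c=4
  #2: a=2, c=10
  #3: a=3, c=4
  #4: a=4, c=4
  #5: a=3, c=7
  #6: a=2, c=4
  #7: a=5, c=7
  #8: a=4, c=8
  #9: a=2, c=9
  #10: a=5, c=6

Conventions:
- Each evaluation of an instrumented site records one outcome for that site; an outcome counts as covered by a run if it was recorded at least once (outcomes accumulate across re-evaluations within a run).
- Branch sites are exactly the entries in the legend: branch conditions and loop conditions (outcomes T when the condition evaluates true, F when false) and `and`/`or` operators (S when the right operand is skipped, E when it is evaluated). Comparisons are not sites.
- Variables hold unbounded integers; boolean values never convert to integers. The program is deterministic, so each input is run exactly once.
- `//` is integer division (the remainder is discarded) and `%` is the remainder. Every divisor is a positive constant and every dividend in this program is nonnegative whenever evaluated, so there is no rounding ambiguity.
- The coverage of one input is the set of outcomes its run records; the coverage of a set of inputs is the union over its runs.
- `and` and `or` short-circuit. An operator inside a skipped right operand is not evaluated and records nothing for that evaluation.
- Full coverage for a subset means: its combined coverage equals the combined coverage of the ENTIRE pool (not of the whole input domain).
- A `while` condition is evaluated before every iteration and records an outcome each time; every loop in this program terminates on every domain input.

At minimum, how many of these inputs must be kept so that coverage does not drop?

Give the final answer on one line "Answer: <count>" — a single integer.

input #1 (a=1, c=4): events B2->S, B1->T, B4->T, B4->T, B4->T, B4->F, B6->S, B5->T, B8->T, B8->T, B8->F; covers B1=T, B2=S, B4=T, B4=F, B5=T, B6=S, B8=T, B8=F
input #2 (a=2, c=10): events B2->S, B1->T, B4->T, B4->T, B4->T, B4->F, B6->E, B7->S, B5->F, B8->T, B8->F; covers B1=T, B2=S, B4=T, B4=F, B5=F, B6=E, B7=S, B8=T, B8=F
input #3 (a=3, c=4): events B2->S, B1->T, B4->T, B4->T, B4->T, B4->F, B6->S, B5->T, B8->T, B8->F; covers B1=T, B2=S, B4=T, B4=F, B5=T, B6=S, B8=T, B8=F
input #4 (a=4, c=4): events B2->E, B1->F, B3->T, B4->T, B4->T, B4->T, B4->F, B6->S, B5->T, B8->F; covers B1=F, B2=E, B3=T, B4=T, B4=F, B5=T, B6=S, B8=F
input #5 (a=3, c=7): events B2->S, B1->T, B4->T, B4->T, B4->T, B4->F, B6->E, B7->S, B5->F, B8->T, B8->F; covers B1=T, B2=S, B4=T, B4=F, B5=F, B6=E, B7=S, B8=T, B8=F
input #6 (a=2, c=4): events B2->S, B1->T, B4->T, B4->T, B4->T, B4->F, B6->S, B5->T, B8->T, B8->F; covers B1=T, B2=S, B4=T, B4=F, B5=T, B6=S, B8=T, B8=F
input #7 (a=5, c=7): events B2->S, B1->T, B4->T, B4->T, B4->T, B4->F, B6->E, B7->E, B5->F, B8->F; covers B1=T, B2=S, B4=T, B4=F, B5=F, B6=E, B7=E, B8=F
input #8 (a=4, c=8): events B2->E, B1->F, B3->T, B4->T, B4->T, B4->T, B4->F, B6->E, B7->S, B5->F, B8->F; covers B1=F, B2=E, B3=T, B4=T, B4=F, B5=F, B6=E, B7=S, B8=F
input #9 (a=2, c=9): events B2->S, B1->T, B4->T, B4->T, B4->T, B4->F, B6->E, B7->S, B5->F, B8->T, B8->F; covers B1=T, B2=S, B4=T, B4=F, B5=F, B6=E, B7=S, B8=T, B8=F
input #10 (a=5, c=6): events B2->S, B1->T, B4->T, B4->T, B4->T, B4->F, B6->E, B7->E, B5->T, B8->F; covers B1=T, B2=S, B4=T, B4=F, B5=T, B6=E, B7=E, B8=F
pool-wide coverage (15 outcomes): B1=T, B1=F, B2=S, B2=E, B3=T, B4=T, B4=F, B5=T, B5=F, B6=S, B6=E, B7=S, B7=E, B8=T, B8=F
no size-1 subset reaches all 15 outcomes (best union: 9/15)
no size-2 subset reaches all 15 outcomes (best union: 14/15)
size 3: inputs {1, 7, 8} cover all 15 outcomes, and no lexicographically smaller subset of this size does

Answer: 3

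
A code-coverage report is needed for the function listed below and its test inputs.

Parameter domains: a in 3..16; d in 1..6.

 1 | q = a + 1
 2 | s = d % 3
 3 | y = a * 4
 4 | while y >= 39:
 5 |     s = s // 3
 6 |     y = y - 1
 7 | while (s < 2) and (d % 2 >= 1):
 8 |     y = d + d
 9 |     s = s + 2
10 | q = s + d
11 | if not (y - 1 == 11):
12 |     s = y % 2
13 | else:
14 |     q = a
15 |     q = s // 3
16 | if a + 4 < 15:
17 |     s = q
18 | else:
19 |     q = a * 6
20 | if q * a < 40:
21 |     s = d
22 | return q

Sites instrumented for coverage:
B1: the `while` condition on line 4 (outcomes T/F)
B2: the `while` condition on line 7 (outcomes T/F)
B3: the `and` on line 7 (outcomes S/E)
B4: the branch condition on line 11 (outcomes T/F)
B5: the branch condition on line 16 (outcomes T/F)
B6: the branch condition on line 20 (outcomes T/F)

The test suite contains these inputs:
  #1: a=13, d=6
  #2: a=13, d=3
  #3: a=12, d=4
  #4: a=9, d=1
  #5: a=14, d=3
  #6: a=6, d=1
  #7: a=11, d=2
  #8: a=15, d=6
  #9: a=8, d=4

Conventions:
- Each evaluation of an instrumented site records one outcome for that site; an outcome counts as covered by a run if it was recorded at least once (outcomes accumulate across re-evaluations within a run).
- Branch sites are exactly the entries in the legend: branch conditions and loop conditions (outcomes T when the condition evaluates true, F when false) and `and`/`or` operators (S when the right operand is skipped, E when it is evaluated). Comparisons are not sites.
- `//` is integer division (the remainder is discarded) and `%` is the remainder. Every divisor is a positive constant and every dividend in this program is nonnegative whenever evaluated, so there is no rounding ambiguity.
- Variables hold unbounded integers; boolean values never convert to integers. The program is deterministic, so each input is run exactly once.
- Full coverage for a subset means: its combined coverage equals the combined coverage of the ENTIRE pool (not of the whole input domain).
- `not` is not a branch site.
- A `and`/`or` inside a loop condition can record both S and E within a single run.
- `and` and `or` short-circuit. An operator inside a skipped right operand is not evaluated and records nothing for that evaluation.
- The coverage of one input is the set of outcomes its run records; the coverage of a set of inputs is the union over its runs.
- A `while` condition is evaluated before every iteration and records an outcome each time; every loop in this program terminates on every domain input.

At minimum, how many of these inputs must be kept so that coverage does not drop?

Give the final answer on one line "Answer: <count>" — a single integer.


run #1 (a=13, d=6) runs B1->T, B1->T, B1->T, B1->T, B1->T, B1->T, B1->T, B1->T, B1->T, B1->T, B1->T, B1->T, B1->T, B1->T, ...; records B1=T, B1=F, B2=F, B3=E, B4=T, B5=F, B6=F
run #2 (a=13, d=3) runs B1->T, B1->T, B1->T, B1->T, B1->T, B1->T, B1->T, B1->T, B1->T, B1->T, B1->T, B1->T, B1->T, B1->T, ...; records B1=T, B1=F, B2=T, B2=F, B3=S, B3=E, B4=T, B5=F, B6=F
run #3 (a=12, d=4) runs B1->T, B1->T, B1->T, B1->T, B1->T, B1->T, B1->T, B1->T, B1->T, B1->T, B1->F, B3->E, B2->F, B4->T, ...; records B1=T, B1=F, B2=F, B3=E, B4=T, B5=F, B6=F
run #4 (a=9, d=1) runs B1->F, B3->E, B2->T, B3->S, B2->F, B4->T, B5->T, B6->T; records B1=F, B2=T, B2=F, B3=S, B3=E, B4=T, B5=T, B6=T
run #5 (a=14, d=3) runs B1->T, B1->T, B1->T, B1->T, B1->T, B1->T, B1->T, B1->T, B1->T, B1->T, B1->T, B1->T, B1->T, B1->T, ...; records B1=T, B1=F, B2=T, B2=F, B3=S, B3=E, B4=T, B5=F, B6=F
run #6 (a=6, d=1) runs B1->F, B3->E, B2->T, B3->S, B2->F, B4->T, B5->T, B6->T; records B1=F, B2=T, B2=F, B3=S, B3=E, B4=T, B5=T, B6=T
run #7 (a=11, d=2) runs B1->T, B1->T, B1->T, B1->T, B1->T, B1->T, B1->F, B3->E, B2->F, B4->T, B5->F, B6->F; records B1=T, B1=F, B2=F, B3=E, B4=T, B5=F, B6=F
run #8 (a=15, d=6) runs B1->T, B1->T, B1->T, B1->T, B1->T, B1->T, B1->T, B1->T, B1->T, B1->T, B1->T, B1->T, B1->T, B1->T, ...; records B1=T, B1=F, B2=F, B3=E, B4=T, B5=F, B6=F
run #9 (a=8, d=4) runs B1->F, B3->E, B2->F, B4->T, B5->T, B6->F; records B1=F, B2=F, B3=E, B4=T, B5=T, B6=F
union over all inputs: B1=T, B1=F, B2=T, B2=F, B3=S, B3=E, B4=T, B5=T, B5=F, B6=T, B6=F (11 outcomes)
every size-1 subset falls short of the 11 outcomes (best: 9/11)
at size 2, {1, 4} reaches all 11 outcomes; every lexicographically earlier size-2 subset fails
Answer: 2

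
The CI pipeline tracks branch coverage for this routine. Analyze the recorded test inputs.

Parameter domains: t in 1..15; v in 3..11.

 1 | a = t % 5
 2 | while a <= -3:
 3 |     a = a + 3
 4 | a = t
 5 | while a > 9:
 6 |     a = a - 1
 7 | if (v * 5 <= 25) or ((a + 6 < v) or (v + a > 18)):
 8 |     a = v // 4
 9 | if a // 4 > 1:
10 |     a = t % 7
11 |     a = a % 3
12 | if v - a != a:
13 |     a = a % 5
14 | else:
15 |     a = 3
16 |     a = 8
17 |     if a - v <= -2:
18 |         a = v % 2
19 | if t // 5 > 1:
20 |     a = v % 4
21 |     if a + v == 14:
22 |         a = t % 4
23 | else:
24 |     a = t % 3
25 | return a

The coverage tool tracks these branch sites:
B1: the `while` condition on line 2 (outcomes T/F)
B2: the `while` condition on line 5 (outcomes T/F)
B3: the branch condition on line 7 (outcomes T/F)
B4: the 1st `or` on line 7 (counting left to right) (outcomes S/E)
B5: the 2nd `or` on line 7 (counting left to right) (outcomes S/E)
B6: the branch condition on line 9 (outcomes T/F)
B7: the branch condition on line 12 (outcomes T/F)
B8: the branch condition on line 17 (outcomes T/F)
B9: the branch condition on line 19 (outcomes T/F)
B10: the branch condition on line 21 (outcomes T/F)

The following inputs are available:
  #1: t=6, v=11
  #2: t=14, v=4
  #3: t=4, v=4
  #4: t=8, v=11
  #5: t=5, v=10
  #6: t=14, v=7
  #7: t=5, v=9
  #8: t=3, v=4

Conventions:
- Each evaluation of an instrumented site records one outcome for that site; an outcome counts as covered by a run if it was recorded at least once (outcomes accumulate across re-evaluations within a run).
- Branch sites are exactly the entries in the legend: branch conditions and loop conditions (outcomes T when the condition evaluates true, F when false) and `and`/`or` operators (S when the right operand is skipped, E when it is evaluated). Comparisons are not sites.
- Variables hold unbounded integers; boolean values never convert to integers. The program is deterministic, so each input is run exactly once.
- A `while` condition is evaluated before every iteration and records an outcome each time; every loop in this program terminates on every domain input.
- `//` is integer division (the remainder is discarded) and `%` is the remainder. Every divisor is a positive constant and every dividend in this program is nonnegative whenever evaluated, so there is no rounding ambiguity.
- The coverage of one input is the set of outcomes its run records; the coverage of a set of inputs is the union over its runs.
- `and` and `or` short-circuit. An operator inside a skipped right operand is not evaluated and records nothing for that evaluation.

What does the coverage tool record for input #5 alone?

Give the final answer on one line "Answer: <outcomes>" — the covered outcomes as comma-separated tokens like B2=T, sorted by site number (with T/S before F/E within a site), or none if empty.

Simulating input #5 (t=5, v=10) step by step:
  B1->F, B2->F, B4->E, B5->E, B3->F, B6->F, B7->F, B8->T, B9->F
deduplicating events, the covered set is: B1=F, B2=F, B3=F, B4=E, B5=E, B6=F, B7=F, B8=T, B9=F

Answer: B1=F, B2=F, B3=F, B4=E, B5=E, B6=F, B7=F, B8=T, B9=F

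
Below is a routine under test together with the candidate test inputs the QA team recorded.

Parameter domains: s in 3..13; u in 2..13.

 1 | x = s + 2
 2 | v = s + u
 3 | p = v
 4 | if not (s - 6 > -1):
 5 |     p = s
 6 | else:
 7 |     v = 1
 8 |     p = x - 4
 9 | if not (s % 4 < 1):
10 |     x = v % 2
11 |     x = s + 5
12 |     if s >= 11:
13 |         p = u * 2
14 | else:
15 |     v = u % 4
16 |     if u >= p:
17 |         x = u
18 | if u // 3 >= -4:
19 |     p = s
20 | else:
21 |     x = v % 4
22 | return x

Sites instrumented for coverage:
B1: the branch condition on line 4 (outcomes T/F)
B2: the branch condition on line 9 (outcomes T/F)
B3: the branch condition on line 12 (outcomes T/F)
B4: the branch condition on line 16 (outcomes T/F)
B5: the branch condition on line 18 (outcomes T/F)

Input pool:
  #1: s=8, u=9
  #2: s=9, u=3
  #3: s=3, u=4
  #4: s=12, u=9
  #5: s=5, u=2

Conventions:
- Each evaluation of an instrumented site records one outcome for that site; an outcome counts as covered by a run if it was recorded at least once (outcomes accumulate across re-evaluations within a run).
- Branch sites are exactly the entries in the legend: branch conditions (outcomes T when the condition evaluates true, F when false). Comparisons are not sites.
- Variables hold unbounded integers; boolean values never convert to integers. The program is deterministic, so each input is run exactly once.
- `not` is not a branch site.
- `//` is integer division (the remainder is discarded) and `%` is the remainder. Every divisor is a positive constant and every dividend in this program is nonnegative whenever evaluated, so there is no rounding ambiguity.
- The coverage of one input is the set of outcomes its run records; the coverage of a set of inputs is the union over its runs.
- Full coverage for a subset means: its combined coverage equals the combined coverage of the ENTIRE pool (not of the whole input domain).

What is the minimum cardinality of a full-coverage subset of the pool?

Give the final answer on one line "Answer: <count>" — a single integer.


test 1 (s=8, u=9) fires B1->F, B2->F, B4->T, B5->T; hits B1=F, B2=F, B4=T, B5=T
test 2 (s=9, u=3) fires B1->F, B2->T, B3->F, B5->T; hits B1=F, B2=T, B3=F, B5=T
test 3 (s=3, u=4) fires B1->T, B2->T, B3->F, B5->T; hits B1=T, B2=T, B3=F, B5=T
test 4 (s=12, u=9) fires B1->F, B2->F, B4->F, B5->T; hits B1=F, B2=F, B4=F, B5=T
test 5 (s=5, u=2) fires B1->T, B2->T, B3->F, B5->T; hits B1=T, B2=T, B3=F, B5=T
together the pool reaches 8 outcomes: B1=T, B1=F, B2=T, B2=F, B3=F, B4=T, B4=F, B5=T
every size-1 subset falls short of the 8 outcomes (best: 4/8)
every size-2 subset falls short of the 8 outcomes (best: 7/8)
inputs {1, 3, 4} (size 3) cover everything; no size-3 subset with a lexicographically smaller index list covers all 8
Answer: 3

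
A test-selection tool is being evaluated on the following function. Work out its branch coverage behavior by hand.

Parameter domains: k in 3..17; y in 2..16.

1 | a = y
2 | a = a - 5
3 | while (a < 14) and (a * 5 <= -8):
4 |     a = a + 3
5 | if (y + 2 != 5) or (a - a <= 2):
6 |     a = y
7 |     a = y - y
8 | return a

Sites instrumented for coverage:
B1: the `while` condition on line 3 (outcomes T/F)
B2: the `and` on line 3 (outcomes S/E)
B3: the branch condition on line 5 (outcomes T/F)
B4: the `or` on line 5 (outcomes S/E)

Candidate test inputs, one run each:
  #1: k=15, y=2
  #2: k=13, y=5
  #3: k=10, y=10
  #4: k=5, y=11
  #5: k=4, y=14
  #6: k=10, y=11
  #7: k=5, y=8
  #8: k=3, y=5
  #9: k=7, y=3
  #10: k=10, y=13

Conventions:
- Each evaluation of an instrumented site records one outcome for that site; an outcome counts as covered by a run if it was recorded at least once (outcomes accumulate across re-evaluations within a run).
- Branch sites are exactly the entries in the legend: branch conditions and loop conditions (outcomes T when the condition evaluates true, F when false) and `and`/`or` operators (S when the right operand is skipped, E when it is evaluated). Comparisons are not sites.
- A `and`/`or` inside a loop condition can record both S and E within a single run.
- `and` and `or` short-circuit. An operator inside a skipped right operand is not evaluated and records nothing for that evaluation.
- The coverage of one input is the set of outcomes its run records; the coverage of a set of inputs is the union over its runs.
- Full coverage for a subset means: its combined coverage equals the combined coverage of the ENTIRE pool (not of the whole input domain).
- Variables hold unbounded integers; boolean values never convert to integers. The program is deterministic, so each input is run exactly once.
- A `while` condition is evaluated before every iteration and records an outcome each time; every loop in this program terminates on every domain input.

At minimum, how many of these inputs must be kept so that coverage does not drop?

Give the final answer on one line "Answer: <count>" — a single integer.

input #1 (k=15, y=2): covers B1=T, B1=F, B2=E, B3=T, B4=S
input #2 (k=13, y=5): covers B1=F, B2=E, B3=T, B4=S
input #3 (k=10, y=10): covers B1=F, B2=E, B3=T, B4=S
input #4 (k=5, y=11): covers B1=F, B2=E, B3=T, B4=S
input #5 (k=4, y=14): covers B1=F, B2=E, B3=T, B4=S
input #6 (k=10, y=11): covers B1=F, B2=E, B3=T, B4=S
input #7 (k=5, y=8): covers B1=F, B2=E, B3=T, B4=S
input #8 (k=3, y=5): covers B1=F, B2=E, B3=T, B4=S
input #9 (k=7, y=3): covers B1=T, B1=F, B2=E, B3=T, B4=E
input #10 (k=10, y=13): covers B1=F, B2=E, B3=T, B4=S
together the pool reaches 6 outcomes: B1=T, B1=F, B2=E, B3=T, B4=S, B4=E
checked all size-1 subsets: none covers 6 outcomes (max 5/6)
the canonical winner is {1, 9}: size 2, full 6-outcome coverage, earliest index list among size-2 covers

Answer: 2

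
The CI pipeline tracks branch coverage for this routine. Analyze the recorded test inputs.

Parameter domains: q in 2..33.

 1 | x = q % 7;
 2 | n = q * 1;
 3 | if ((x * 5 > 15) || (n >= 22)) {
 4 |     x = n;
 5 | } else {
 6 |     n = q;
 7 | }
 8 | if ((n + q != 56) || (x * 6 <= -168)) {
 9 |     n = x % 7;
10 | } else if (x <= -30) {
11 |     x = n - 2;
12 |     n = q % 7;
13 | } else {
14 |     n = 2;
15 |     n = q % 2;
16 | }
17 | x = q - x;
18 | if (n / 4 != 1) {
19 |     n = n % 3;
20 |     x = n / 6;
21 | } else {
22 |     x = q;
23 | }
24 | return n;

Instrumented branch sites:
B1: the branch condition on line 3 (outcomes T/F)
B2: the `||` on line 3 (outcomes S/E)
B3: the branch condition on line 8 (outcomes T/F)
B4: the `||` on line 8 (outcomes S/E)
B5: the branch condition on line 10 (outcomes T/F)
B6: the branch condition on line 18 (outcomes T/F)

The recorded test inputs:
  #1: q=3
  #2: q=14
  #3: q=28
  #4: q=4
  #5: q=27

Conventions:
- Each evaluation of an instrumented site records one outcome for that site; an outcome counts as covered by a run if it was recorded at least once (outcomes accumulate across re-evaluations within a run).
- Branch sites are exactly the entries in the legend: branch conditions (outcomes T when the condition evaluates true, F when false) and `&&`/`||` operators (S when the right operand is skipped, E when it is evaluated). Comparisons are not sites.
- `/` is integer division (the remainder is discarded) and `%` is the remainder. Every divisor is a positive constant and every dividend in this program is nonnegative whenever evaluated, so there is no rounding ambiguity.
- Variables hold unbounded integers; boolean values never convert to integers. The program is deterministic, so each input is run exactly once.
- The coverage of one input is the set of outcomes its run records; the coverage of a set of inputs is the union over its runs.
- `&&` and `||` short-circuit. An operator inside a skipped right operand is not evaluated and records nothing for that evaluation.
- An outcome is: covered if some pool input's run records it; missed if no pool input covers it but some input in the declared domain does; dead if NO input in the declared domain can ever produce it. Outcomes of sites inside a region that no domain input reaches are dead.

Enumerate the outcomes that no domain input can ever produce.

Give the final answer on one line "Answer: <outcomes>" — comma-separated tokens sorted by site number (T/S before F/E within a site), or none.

checking every outcome against all 32 domain inputs:
  B5=T: no domain input ever produces it -> dead
  reachable outcomes have witnesses, e.g. B1=T (e.g. q=4), B1=F (e.g. q=2), B2=S (e.g. q=4), B2=E (e.g. q=2)

Answer: B5=T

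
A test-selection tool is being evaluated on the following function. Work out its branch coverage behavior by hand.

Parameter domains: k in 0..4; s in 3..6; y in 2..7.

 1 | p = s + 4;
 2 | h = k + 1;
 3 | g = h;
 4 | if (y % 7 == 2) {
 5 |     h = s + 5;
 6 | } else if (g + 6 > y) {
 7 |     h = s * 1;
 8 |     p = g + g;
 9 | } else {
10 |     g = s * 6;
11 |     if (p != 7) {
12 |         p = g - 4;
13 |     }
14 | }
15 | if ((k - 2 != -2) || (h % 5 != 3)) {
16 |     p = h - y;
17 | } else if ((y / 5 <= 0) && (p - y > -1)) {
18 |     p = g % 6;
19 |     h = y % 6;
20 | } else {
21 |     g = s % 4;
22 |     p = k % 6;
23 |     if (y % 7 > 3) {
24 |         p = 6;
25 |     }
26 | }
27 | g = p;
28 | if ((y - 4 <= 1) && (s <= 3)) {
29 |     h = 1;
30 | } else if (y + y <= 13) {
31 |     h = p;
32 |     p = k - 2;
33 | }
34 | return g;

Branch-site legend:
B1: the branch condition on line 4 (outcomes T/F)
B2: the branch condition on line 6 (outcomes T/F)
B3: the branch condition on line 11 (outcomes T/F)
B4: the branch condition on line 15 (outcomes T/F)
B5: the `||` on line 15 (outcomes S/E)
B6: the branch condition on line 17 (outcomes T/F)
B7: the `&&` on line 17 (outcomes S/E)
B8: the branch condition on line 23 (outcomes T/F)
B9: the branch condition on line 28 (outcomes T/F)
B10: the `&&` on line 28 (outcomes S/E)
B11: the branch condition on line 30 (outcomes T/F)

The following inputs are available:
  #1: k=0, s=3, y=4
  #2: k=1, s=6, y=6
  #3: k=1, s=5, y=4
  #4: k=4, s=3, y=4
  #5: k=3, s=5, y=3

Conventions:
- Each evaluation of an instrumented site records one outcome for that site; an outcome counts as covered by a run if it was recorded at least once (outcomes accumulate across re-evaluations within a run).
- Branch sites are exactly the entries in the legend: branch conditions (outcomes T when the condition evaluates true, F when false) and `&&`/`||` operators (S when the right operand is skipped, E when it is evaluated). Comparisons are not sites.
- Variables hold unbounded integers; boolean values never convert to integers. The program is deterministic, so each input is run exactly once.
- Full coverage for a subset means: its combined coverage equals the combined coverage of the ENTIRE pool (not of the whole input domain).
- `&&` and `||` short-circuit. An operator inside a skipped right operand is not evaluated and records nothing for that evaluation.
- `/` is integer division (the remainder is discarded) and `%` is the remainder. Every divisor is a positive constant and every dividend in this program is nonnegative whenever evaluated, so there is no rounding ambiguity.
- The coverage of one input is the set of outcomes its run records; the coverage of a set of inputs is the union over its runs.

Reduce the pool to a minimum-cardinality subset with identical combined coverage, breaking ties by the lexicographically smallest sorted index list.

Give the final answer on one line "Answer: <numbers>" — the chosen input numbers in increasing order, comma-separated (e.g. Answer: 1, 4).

run #1 (k=0, s=3, y=4) runs B1->F, B2->T, B5->E, B4->F, B7->E, B6->F, B8->T, B10->E, B9->T; records B1=F, B2=T, B4=F, B5=E, B6=F, B7=E, B8=T, B9=T, B10=E
run #2 (k=1, s=6, y=6) runs B1->F, B2->T, B5->S, B4->T, B10->S, B9->F, B11->T; records B1=F, B2=T, B4=T, B5=S, B9=F, B10=S, B11=T
run #3 (k=1, s=5, y=4) runs B1->F, B2->T, B5->S, B4->T, B10->E, B9->F, B11->T; records B1=F, B2=T, B4=T, B5=S, B9=F, B10=E, B11=T
run #4 (k=4, s=3, y=4) runs B1->F, B2->T, B5->S, B4->T, B10->E, B9->T; records B1=F, B2=T, B4=T, B5=S, B9=T, B10=E
run #5 (k=3, s=5, y=3) runs B1->F, B2->T, B5->S, B4->T, B10->E, B9->F, B11->T; records B1=F, B2=T, B4=T, B5=S, B9=F, B10=E, B11=T
union over all inputs: B1=F, B2=T, B4=T, B4=F, B5=S, B5=E, B6=F, B7=E, B8=T, B9=T, B9=F, B10=S, B10=E, B11=T (14 outcomes)
size 1 is not enough: best union over all size-1 subsets is 9/14
size 2: inputs {1, 2} cover all 14 outcomes, and no lexicographically smaller subset of this size does

Answer: 1, 2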